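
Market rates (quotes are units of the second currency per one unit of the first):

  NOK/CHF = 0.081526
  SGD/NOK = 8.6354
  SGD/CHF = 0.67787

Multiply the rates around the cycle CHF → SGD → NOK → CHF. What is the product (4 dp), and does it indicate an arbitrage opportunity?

1.0386 (arbitrage exists)

Around CHF → SGD → NOK → CHF: 1 ÷ 0.67787 × 8.6354 × 0.081526 = 1.038561
Product > 1; profitable direction is CHF → SGD → NOK → CHF.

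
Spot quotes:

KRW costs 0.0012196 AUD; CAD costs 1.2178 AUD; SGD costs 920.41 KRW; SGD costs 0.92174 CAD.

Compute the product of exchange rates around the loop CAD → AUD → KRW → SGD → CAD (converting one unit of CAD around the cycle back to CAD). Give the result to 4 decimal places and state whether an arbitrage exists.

1.0000 (no arbitrage)

Around CAD → AUD → KRW → SGD → CAD: 1 × 1.2178 ÷ 0.0012196 ÷ 920.41 × 0.92174 = 0.999967
Product ≈ 1 (deviation 0.003%, within rounding noise).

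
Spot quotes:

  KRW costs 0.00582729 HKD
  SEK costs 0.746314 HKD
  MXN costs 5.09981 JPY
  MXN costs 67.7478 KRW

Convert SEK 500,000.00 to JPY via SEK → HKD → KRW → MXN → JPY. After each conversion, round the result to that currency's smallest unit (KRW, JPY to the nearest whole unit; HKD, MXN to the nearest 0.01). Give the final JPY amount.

SEK 500,000.00 × 0.746314 = HKD 373,157.00
HKD 373,157.00 ÷ 0.00582729 = KRW 64,036,113
KRW 64,036,113 ÷ 67.7478 = MXN 945,213.17
MXN 945,213.17 × 5.09981 = JPY 4,820,408

JPY 4,820,408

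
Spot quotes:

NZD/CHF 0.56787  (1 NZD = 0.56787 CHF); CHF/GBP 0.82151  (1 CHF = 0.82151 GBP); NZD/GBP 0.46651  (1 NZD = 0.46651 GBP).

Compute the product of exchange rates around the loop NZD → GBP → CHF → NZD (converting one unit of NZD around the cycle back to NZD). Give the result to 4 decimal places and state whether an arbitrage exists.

1.0000 (no arbitrage)

Around NZD → GBP → CHF → NZD: 1 × 0.46651 ÷ 0.82151 ÷ 0.56787 = 0.999998
Product ≈ 1 (deviation 0.000%, within rounding noise).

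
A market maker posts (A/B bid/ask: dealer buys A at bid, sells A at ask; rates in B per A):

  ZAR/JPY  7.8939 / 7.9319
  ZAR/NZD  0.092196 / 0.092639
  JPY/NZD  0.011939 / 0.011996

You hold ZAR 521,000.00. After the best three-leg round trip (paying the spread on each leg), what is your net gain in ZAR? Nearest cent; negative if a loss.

Best loop ZAR → JPY → NZD → ZAR:
ZAR 521,000.00 × 7.8939 (sell ZAR at bid) = JPY 4,112,722
JPY 4,112,722 × 0.011939 (sell JPY at bid) = NZD 49,101.79
NZD 49,101.79 ÷ 0.092639 (buy ZAR at ask) = ZAR 530,033.64

Net profit: ZAR 9,033.64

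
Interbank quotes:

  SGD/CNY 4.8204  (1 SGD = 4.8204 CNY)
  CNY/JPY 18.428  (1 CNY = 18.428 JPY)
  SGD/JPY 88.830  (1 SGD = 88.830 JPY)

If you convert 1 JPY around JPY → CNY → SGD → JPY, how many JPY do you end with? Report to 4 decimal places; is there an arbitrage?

Around JPY → CNY → SGD → JPY: 1 ÷ 18.428 ÷ 4.8204 × 88.830 = 0.999996
Product ≈ 1 (deviation 0.000%, within rounding noise).

1.0000 (no arbitrage)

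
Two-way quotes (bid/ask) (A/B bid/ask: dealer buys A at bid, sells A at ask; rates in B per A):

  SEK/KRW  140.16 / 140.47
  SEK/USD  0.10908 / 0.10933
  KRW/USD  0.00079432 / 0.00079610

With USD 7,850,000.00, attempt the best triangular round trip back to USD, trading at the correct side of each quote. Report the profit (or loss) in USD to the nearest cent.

Net profit: USD 143,737.73

Best loop USD → SEK → KRW → USD:
USD 7,850,000.00 ÷ 0.10933 (buy SEK at ask) = SEK 71,800,969.54
SEK 71,800,969.54 × 140.16 (sell SEK at bid) = KRW 10,063,623,891
KRW 10,063,623,891 × 0.00079432 (sell KRW at bid) = USD 7,993,737.73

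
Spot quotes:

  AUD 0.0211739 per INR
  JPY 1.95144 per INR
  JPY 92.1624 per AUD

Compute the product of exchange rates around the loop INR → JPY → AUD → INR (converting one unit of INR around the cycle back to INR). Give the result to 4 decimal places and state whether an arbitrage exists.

1.0000 (no arbitrage)

Around INR → JPY → AUD → INR: 1 × 1.95144 ÷ 92.1624 ÷ 0.0211739 = 1.000001
Product ≈ 1 (deviation 0.000%, within rounding noise).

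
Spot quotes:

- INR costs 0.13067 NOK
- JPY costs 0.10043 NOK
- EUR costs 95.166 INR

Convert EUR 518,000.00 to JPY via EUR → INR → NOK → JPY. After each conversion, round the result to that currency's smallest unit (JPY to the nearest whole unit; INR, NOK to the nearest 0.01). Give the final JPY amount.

EUR 518,000.00 × 95.166 = INR 49,295,988.00
INR 49,295,988.00 × 0.13067 = NOK 6,441,506.75
NOK 6,441,506.75 ÷ 0.10043 = JPY 64,139,269

JPY 64,139,269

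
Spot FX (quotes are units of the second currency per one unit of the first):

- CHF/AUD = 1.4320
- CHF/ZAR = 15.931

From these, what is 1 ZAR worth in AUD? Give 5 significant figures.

ZAR/AUD = 0.089888

1 ZAR ÷ 15.931 = 0.0627707 CHF
0.0627707 CHF × 1.4320 = 0.0898876 AUD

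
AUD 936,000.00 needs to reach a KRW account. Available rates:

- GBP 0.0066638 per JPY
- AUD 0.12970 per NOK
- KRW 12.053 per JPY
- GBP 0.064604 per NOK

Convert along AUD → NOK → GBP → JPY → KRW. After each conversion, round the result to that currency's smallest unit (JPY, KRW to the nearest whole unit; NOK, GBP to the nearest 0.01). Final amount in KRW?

AUD 936,000.00 ÷ 0.12970 = NOK 7,216,653.82
NOK 7,216,653.82 × 0.064604 = GBP 466,224.70
GBP 466,224.70 ÷ 0.0066638 = JPY 69,963,789
JPY 69,963,789 × 12.053 = KRW 843,273,549

KRW 843,273,549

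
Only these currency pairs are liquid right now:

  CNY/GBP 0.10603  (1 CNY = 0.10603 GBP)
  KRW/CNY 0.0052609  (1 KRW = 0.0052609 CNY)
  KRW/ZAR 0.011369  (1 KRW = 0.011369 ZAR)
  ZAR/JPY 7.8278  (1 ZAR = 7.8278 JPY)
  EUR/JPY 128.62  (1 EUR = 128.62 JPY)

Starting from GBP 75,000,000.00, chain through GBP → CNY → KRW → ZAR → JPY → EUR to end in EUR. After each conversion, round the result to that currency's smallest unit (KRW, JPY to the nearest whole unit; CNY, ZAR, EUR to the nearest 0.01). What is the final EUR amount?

GBP 75,000,000.00 ÷ 0.10603 = CNY 707,346,977.27
CNY 707,346,977.27 ÷ 0.0052609 = KRW 134,453,606,278
KRW 134,453,606,278 × 0.011369 = ZAR 1,528,603,049.77
ZAR 1,528,603,049.77 × 7.8278 = JPY 11,965,598,953
JPY 11,965,598,953 ÷ 128.62 = EUR 93,030,624.73

EUR 93,030,624.73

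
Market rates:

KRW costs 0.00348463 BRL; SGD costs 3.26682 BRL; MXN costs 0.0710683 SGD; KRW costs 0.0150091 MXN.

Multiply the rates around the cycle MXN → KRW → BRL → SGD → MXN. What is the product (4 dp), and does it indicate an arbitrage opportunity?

1.0000 (no arbitrage)

Around MXN → KRW → BRL → SGD → MXN: 1 ÷ 0.0150091 × 0.00348463 ÷ 3.26682 ÷ 0.0710683 = 1.000002
Product ≈ 1 (deviation 0.000%, within rounding noise).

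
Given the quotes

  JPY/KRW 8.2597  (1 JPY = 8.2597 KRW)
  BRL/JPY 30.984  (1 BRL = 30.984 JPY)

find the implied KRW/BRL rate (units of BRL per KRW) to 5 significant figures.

KRW/BRL = 0.0039075

1 KRW ÷ 8.2597 = 0.12107 JPY
0.12107 JPY ÷ 30.984 = 0.00390749 BRL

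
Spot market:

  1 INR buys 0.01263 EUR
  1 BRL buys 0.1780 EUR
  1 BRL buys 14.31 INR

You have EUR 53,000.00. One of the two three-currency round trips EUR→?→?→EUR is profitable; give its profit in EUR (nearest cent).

Profitable loop is EUR → BRL → INR → EUR:
EUR 53,000.00 ÷ 0.1780 = BRL 297,752.81
BRL 297,752.81 × 14.31 = INR 4,260,842.70
INR 4,260,842.70 × 0.01263 = EUR 53,814.44
Profit = EUR 53,814.44 − EUR 53,000.00

Profit: EUR 814.44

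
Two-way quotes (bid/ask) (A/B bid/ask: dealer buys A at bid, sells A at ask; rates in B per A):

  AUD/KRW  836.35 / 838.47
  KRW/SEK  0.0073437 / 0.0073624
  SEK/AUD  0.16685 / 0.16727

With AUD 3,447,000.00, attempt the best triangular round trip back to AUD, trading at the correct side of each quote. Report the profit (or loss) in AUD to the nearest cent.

Net profit: AUD 85,404.93

Best loop AUD → KRW → SEK → AUD:
AUD 3,447,000.00 × 836.35 (sell AUD at bid) = KRW 2,882,898,450
KRW 2,882,898,450 × 0.0073437 (sell KRW at bid) = SEK 21,171,141.35
SEK 21,171,141.35 × 0.16685 (sell SEK at bid) = AUD 3,532,404.93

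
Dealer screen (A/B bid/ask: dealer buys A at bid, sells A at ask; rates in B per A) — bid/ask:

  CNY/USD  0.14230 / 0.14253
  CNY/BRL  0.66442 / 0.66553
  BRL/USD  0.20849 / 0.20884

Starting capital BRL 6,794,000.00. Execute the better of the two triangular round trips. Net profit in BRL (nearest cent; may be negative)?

Net profit: BRL 161,832.59

Best loop BRL → CNY → USD → BRL:
BRL 6,794,000.00 ÷ 0.66553 (buy CNY at ask) = CNY 10,208,405.33
CNY 10,208,405.33 × 0.14230 (sell CNY at bid) = USD 1,452,656.08
USD 1,452,656.08 ÷ 0.20884 (buy BRL at ask) = BRL 6,955,832.59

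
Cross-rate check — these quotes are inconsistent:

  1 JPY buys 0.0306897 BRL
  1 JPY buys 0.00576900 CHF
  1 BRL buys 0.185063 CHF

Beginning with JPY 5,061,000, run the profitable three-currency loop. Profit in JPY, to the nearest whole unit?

Profitable loop is JPY → CHF → BRL → JPY:
JPY 5,061,000 × 0.00576900 = CHF 29,196.91
CHF 29,196.91 ÷ 0.185063 = BRL 157,767.40
BRL 157,767.40 ÷ 0.0306897 = JPY 5,140,728
Profit = JPY 5,140,728 − JPY 5,061,000

Profit: JPY 79,728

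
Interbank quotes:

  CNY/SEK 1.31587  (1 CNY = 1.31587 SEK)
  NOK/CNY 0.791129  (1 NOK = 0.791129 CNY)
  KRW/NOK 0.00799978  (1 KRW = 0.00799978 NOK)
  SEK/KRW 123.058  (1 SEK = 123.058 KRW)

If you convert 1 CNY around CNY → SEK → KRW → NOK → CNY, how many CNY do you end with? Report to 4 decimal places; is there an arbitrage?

1.0248 (arbitrage exists)

Around CNY → SEK → KRW → NOK → CNY: 1 × 1.31587 × 123.058 × 0.00799978 × 0.791129 = 1.024821
Product > 1; profitable direction is CNY → SEK → KRW → NOK → CNY.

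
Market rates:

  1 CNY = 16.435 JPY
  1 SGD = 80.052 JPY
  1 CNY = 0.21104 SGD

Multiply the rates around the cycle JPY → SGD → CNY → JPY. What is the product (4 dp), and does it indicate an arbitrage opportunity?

Around JPY → SGD → CNY → JPY: 1 ÷ 80.052 ÷ 0.21104 × 16.435 = 0.972821
Product < 1; profitable direction is JPY → CNY → SGD → JPY.

0.9728 (arbitrage exists)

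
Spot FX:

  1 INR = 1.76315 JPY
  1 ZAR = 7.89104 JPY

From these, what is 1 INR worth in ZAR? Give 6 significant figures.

INR/ZAR = 0.223437

1 INR × 1.76315 = 1.76315 JPY
1.76315 JPY ÷ 7.89104 = 0.223437 ZAR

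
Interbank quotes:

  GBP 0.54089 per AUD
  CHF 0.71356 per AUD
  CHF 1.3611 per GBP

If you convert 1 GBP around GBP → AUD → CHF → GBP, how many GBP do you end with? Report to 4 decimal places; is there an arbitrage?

Around GBP → AUD → CHF → GBP: 1 ÷ 0.54089 × 0.71356 ÷ 1.3611 = 0.969240
Product < 1; profitable direction is GBP → CHF → AUD → GBP.

0.9692 (arbitrage exists)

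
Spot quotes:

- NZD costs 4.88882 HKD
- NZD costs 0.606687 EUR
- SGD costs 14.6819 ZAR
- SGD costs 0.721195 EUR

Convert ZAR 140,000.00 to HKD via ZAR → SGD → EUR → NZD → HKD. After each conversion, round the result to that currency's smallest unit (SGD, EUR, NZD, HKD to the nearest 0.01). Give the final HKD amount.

ZAR 140,000.00 ÷ 14.6819 = SGD 9,535.55
SGD 9,535.55 × 0.721195 = EUR 6,876.99
EUR 6,876.99 ÷ 0.606687 = NZD 11,335.32
NZD 11,335.32 × 4.88882 = HKD 55,416.34

HKD 55,416.34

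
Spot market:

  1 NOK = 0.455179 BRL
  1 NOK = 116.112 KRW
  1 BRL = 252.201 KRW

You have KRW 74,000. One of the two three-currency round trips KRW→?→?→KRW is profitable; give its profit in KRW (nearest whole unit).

Profitable loop is KRW → BRL → NOK → KRW:
KRW 74,000 ÷ 252.201 = BRL 293.42
BRL 293.42 ÷ 0.455179 = NOK 644.62
NOK 644.62 × 116.112 = KRW 74,848
Profit = KRW 74,848 − KRW 74,000

Profit: KRW 848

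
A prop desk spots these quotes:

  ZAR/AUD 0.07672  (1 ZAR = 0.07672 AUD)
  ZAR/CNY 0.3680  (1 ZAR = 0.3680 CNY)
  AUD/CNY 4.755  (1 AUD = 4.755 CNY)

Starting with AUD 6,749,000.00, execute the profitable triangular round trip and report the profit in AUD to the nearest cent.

Profit: AUD 59,134.57

Profitable loop is AUD → ZAR → CNY → AUD:
AUD 6,749,000.00 ÷ 0.07672 = ZAR 87,969,238.79
ZAR 87,969,238.79 × 0.3680 = CNY 32,372,679.87
CNY 32,372,679.87 ÷ 4.755 = AUD 6,808,134.57
Profit = AUD 6,808,134.57 − AUD 6,749,000.00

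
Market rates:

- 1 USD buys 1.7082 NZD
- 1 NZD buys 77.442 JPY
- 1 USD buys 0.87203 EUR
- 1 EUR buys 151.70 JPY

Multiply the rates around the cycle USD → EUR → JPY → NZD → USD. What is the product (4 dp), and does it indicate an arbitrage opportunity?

Around USD → EUR → JPY → NZD → USD: 1 × 0.87203 × 151.70 ÷ 77.442 ÷ 1.7082 = 1.000004
Product ≈ 1 (deviation 0.000%, within rounding noise).

1.0000 (no arbitrage)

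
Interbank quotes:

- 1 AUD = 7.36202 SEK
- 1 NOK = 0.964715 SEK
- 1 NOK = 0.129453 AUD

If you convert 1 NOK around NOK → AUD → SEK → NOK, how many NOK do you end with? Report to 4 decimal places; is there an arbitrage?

Around NOK → AUD → SEK → NOK: 1 × 0.129453 × 7.36202 ÷ 0.964715 = 0.987893
Product < 1; profitable direction is NOK → SEK → AUD → NOK.

0.9879 (arbitrage exists)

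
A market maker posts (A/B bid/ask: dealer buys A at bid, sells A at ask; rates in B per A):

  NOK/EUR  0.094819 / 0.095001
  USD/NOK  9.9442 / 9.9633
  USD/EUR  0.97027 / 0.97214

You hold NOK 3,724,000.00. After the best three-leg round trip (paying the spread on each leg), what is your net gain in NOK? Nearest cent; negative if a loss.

Net profit: NOK 93,428.33

Best loop NOK → USD → EUR → NOK:
NOK 3,724,000.00 ÷ 9.9633 (buy USD at ask) = USD 373,771.74
USD 373,771.74 × 0.97027 (sell USD at bid) = EUR 362,659.51
EUR 362,659.51 ÷ 0.095001 (buy NOK at ask) = NOK 3,817,428.33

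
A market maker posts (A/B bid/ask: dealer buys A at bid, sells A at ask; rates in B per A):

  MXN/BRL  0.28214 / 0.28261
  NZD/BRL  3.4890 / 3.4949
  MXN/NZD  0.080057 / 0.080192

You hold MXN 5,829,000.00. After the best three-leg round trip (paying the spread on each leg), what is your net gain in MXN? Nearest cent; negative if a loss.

Best loop MXN → BRL → NZD → MXN:
MXN 5,829,000.00 × 0.28214 (sell MXN at bid) = BRL 1,644,594.06
BRL 1,644,594.06 ÷ 3.4949 (buy NZD at ask) = NZD 470,569.70
NZD 470,569.70 ÷ 0.080192 (buy MXN at ask) = MXN 5,868,038.01

Net profit: MXN 39,038.01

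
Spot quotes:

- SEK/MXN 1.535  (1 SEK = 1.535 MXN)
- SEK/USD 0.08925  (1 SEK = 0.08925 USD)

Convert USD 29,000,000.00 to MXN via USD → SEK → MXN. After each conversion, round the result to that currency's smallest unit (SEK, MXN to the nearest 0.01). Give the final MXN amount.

USD 29,000,000.00 ÷ 0.08925 = SEK 324,929,971.99
SEK 324,929,971.99 × 1.535 = MXN 498,767,507.00

MXN 498,767,507.00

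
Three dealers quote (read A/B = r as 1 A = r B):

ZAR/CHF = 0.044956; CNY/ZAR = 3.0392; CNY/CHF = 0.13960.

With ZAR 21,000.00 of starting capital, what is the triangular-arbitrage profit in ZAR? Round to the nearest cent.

Profitable loop is ZAR → CNY → CHF → ZAR:
ZAR 21,000.00 ÷ 3.0392 = CNY 6,909.71
CNY 6,909.71 × 0.13960 = CHF 964.60
CHF 964.60 ÷ 0.044956 = ZAR 21,456.45
Profit = ZAR 21,456.45 − ZAR 21,000.00

Profit: ZAR 456.45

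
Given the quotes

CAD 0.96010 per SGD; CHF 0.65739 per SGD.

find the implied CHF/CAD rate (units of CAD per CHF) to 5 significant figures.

1 CHF ÷ 0.65739 = 1.52117 SGD
1.52117 SGD × 0.96010 = 1.46047 CAD

CHF/CAD = 1.4605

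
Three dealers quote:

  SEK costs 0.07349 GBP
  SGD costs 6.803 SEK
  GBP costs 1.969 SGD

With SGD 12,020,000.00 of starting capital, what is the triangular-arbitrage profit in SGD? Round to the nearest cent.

Profitable loop is SGD → GBP → SEK → SGD:
SGD 12,020,000.00 ÷ 1.969 = GBP 6,104,621.64
GBP 6,104,621.64 ÷ 0.07349 = SEK 83,067,378.36
SEK 83,067,378.36 ÷ 6.803 = SGD 12,210,403.99
Profit = SGD 12,210,403.99 − SGD 12,020,000.00

Profit: SGD 190,403.99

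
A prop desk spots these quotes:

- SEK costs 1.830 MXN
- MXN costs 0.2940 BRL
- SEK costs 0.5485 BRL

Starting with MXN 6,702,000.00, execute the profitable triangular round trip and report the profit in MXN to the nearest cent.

Profit: MXN 130,547.12

Profitable loop is MXN → SEK → BRL → MXN:
MXN 6,702,000.00 ÷ 1.830 = SEK 3,662,295.08
SEK 3,662,295.08 × 0.5485 = BRL 2,008,768.85
BRL 2,008,768.85 ÷ 0.2940 = MXN 6,832,547.12
Profit = MXN 6,832,547.12 − MXN 6,702,000.00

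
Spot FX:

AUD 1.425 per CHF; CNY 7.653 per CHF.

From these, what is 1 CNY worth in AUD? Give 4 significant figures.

CNY/AUD = 0.1862

1 CNY ÷ 7.653 = 0.130668 CHF
0.130668 CHF × 1.425 = 0.186201 AUD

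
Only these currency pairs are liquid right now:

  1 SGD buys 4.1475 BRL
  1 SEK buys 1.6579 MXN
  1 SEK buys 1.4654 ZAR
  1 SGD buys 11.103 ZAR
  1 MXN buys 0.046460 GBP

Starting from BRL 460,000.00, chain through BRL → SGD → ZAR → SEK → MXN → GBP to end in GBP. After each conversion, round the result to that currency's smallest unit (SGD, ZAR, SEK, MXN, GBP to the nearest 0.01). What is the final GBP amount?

BRL 460,000.00 ÷ 4.1475 = SGD 110,910.19
SGD 110,910.19 × 11.103 = ZAR 1,231,435.84
ZAR 1,231,435.84 ÷ 1.4654 = SEK 840,341.09
SEK 840,341.09 × 1.6579 = MXN 1,393,201.49
MXN 1,393,201.49 × 0.046460 = GBP 64,728.14

GBP 64,728.14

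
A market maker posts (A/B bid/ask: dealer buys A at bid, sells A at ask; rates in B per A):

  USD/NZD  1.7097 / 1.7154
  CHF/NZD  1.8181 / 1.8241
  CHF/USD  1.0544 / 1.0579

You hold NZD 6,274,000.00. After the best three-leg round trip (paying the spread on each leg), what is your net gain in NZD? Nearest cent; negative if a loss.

Best loop NZD → USD → CHF → NZD:
NZD 6,274,000.00 ÷ 1.7154 (buy USD at ask) = USD 3,657,455.99
USD 3,657,455.99 ÷ 1.0579 (buy CHF at ask) = CHF 3,457,279.50
CHF 3,457,279.50 × 1.8181 (sell CHF at bid) = NZD 6,285,679.87

Net profit: NZD 11,679.87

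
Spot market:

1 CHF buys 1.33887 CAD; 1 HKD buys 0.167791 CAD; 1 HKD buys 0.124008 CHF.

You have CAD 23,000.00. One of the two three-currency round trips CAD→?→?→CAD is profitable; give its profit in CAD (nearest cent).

Profitable loop is CAD → CHF → HKD → CAD:
CAD 23,000.00 ÷ 1.33887 = CHF 17,178.67
CHF 17,178.67 ÷ 0.124008 = HKD 138,528.69
HKD 138,528.69 × 0.167791 = CAD 23,243.87
Profit = CAD 23,243.87 − CAD 23,000.00

Profit: CAD 243.87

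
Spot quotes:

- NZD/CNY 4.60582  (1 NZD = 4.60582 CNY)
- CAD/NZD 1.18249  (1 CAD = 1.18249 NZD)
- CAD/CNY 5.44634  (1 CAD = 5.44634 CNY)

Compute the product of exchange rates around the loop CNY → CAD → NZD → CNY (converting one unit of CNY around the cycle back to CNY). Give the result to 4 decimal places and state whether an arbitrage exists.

1.0000 (no arbitrage)

Around CNY → CAD → NZD → CNY: 1 ÷ 5.44634 × 1.18249 × 4.60582 = 0.999999
Product ≈ 1 (deviation 0.000%, within rounding noise).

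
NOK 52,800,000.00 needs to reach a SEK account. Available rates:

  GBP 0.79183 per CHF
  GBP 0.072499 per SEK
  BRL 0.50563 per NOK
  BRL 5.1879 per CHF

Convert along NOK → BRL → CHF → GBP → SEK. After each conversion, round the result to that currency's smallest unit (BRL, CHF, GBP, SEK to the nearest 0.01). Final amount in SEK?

SEK 56,205,018.55

NOK 52,800,000.00 × 0.50563 = BRL 26,697,264.00
BRL 26,697,264.00 ÷ 5.1879 = CHF 5,146,063.73
CHF 5,146,063.73 × 0.79183 = GBP 4,074,807.64
GBP 4,074,807.64 ÷ 0.072499 = SEK 56,205,018.55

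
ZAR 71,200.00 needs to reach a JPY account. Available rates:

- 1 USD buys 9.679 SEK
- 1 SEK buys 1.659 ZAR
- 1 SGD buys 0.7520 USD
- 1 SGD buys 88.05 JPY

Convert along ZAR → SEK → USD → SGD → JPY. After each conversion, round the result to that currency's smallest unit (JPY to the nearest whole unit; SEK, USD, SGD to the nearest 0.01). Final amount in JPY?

ZAR 71,200.00 ÷ 1.659 = SEK 42,917.42
SEK 42,917.42 ÷ 9.679 = USD 4,434.08
USD 4,434.08 ÷ 0.7520 = SGD 5,896.38
SGD 5,896.38 × 88.05 = JPY 519,176

JPY 519,176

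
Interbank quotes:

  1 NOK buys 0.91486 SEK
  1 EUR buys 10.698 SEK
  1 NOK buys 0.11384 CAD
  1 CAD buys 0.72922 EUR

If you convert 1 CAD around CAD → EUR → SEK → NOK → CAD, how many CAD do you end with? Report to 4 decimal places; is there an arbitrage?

Around CAD → EUR → SEK → NOK → CAD: 1 × 0.72922 × 10.698 ÷ 0.91486 × 0.11384 = 0.970737
Product < 1; profitable direction is CAD → NOK → SEK → EUR → CAD.

0.9707 (arbitrage exists)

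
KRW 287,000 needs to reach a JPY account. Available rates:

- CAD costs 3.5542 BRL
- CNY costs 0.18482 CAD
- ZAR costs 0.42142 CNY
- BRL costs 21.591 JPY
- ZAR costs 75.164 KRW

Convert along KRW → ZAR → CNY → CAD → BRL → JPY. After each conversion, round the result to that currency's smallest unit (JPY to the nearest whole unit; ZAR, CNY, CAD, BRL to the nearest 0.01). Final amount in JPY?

KRW 287,000 ÷ 75.164 = ZAR 3,818.32
ZAR 3,818.32 × 0.42142 = CNY 1,609.12
CNY 1,609.12 × 0.18482 = CAD 297.40
CAD 297.40 × 3.5542 = BRL 1,057.02
BRL 1,057.02 × 21.591 = JPY 22,822

JPY 22,822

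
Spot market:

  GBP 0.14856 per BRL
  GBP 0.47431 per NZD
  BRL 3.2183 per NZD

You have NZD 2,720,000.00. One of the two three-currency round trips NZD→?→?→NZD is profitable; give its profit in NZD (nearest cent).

Profitable loop is NZD → BRL → GBP → NZD:
NZD 2,720,000.00 × 3.2183 = BRL 8,753,776.00
BRL 8,753,776.00 × 0.14856 = GBP 1,300,460.96
GBP 1,300,460.96 ÷ 0.47431 = NZD 2,741,795.37
Profit = NZD 2,741,795.37 − NZD 2,720,000.00

Profit: NZD 21,795.37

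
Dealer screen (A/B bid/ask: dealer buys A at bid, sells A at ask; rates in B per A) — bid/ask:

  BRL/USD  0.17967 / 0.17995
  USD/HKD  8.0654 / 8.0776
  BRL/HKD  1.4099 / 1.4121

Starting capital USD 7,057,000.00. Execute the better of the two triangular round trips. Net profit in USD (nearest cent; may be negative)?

Net profit: USD 184,960.36

Best loop USD → HKD → BRL → USD:
USD 7,057,000.00 × 8.0654 (sell USD at bid) = HKD 56,917,527.80
HKD 56,917,527.80 ÷ 1.4121 (buy BRL at ask) = BRL 40,307,009.28
BRL 40,307,009.28 × 0.17967 (sell BRL at bid) = USD 7,241,960.36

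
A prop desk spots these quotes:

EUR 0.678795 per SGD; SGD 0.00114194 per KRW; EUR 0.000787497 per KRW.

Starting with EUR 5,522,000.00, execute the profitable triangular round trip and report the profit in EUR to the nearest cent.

Profitable loop is EUR → SGD → KRW → EUR:
EUR 5,522,000.00 ÷ 0.678795 = SGD 8,135,003.94
SGD 8,135,003.94 ÷ 0.00114194 = KRW 7,123,845,334
KRW 7,123,845,334 × 0.000787497 = EUR 5,610,006.83
Profit = EUR 5,610,006.83 − EUR 5,522,000.00

Profit: EUR 88,006.83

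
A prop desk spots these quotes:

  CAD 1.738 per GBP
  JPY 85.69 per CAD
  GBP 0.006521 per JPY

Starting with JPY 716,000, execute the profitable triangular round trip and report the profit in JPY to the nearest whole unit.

Profit: JPY 21,257

Profitable loop is JPY → CAD → GBP → JPY:
JPY 716,000 ÷ 85.69 = CAD 8,355.70
CAD 8,355.70 ÷ 1.738 = GBP 4,807.65
GBP 4,807.65 ÷ 0.006521 = JPY 737,257
Profit = JPY 737,257 − JPY 716,000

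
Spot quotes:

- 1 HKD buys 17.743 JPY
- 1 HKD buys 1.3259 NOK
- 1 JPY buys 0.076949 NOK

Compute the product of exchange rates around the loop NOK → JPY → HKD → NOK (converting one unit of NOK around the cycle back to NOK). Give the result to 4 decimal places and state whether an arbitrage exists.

0.9711 (arbitrage exists)

Around NOK → JPY → HKD → NOK: 1 ÷ 0.076949 ÷ 17.743 × 1.3259 = 0.971138
Product < 1; profitable direction is NOK → HKD → JPY → NOK.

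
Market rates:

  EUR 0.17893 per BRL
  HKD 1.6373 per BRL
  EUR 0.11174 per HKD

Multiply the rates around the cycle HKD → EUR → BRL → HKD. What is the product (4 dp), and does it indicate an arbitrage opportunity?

Around HKD → EUR → BRL → HKD: 1 × 0.11174 ÷ 0.17893 × 1.6373 = 1.022478
Product > 1; profitable direction is HKD → EUR → BRL → HKD.

1.0225 (arbitrage exists)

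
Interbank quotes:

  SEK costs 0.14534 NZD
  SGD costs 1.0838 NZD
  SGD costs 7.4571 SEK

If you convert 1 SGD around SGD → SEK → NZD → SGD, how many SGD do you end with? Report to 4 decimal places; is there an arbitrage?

Around SGD → SEK → NZD → SGD: 1 × 7.4571 × 0.14534 ÷ 1.0838 = 1.000014
Product ≈ 1 (deviation 0.001%, within rounding noise).

1.0000 (no arbitrage)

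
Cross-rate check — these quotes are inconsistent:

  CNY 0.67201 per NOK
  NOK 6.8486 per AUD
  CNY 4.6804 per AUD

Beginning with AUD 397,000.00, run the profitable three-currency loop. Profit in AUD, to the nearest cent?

Profit: AUD 6,734.57

Profitable loop is AUD → CNY → NOK → AUD:
AUD 397,000.00 × 4.6804 = CNY 1,858,118.80
CNY 1,858,118.80 ÷ 0.67201 = NOK 2,765,016.59
NOK 2,765,016.59 ÷ 6.8486 = AUD 403,734.57
Profit = AUD 403,734.57 − AUD 397,000.00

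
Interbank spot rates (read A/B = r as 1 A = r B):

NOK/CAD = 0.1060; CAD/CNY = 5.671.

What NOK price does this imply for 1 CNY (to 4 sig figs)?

CNY/NOK = 1.664

1 CNY ÷ 5.671 = 0.176336 CAD
0.176336 CAD ÷ 0.1060 = 1.66354 NOK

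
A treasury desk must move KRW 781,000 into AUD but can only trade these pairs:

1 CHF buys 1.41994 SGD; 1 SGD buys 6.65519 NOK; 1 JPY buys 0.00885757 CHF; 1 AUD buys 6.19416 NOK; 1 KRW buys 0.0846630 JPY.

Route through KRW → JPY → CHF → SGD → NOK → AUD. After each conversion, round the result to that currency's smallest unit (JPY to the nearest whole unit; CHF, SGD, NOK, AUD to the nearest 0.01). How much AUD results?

KRW 781,000 × 0.0846630 = JPY 66,122
JPY 66,122 × 0.00885757 = CHF 585.68
CHF 585.68 × 1.41994 = SGD 831.63
SGD 831.63 × 6.65519 = NOK 5,534.66
NOK 5,534.66 ÷ 6.19416 = AUD 893.53

AUD 893.53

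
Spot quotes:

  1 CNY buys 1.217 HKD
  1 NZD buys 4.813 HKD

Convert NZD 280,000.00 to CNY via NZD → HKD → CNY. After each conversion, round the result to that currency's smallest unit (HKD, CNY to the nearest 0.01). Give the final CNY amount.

CNY 1,107,345.93

NZD 280,000.00 × 4.813 = HKD 1,347,640.00
HKD 1,347,640.00 ÷ 1.217 = CNY 1,107,345.93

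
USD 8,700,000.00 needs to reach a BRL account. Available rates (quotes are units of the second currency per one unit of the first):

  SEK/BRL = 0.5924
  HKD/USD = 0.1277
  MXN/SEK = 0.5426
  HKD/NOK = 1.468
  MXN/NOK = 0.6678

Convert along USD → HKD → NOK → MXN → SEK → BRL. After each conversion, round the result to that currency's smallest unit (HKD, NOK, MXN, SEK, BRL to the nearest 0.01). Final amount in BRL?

USD 8,700,000.00 ÷ 0.1277 = HKD 68,128,426.00
HKD 68,128,426.00 × 1.468 = NOK 100,012,529.37
NOK 100,012,529.37 ÷ 0.6678 = MXN 149,764,194.92
MXN 149,764,194.92 × 0.5426 = SEK 81,262,052.16
SEK 81,262,052.16 × 0.5924 = BRL 48,139,639.70

BRL 48,139,639.70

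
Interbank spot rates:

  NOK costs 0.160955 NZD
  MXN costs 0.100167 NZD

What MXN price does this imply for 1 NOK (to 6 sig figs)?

1 NOK × 0.160955 = 0.160955 NZD
0.160955 NZD ÷ 0.100167 = 1.60687 MXN

NOK/MXN = 1.60687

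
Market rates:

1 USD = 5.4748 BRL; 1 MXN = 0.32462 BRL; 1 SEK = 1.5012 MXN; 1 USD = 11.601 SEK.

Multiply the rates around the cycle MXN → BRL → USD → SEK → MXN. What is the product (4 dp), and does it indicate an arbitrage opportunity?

1.0326 (arbitrage exists)

Around MXN → BRL → USD → SEK → MXN: 1 × 0.32462 ÷ 5.4748 × 11.601 × 1.5012 = 1.032621
Product > 1; profitable direction is MXN → BRL → USD → SEK → MXN.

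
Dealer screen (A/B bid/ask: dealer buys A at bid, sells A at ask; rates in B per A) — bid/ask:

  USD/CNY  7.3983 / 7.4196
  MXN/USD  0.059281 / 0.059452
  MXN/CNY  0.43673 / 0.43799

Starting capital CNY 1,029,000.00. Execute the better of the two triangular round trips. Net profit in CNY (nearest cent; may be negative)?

Best loop CNY → MXN → USD → CNY:
CNY 1,029,000.00 ÷ 0.43799 (buy MXN at ask) = MXN 2,349,368.71
MXN 2,349,368.71 × 0.059281 (sell MXN at bid) = USD 139,272.93
USD 139,272.93 × 7.3983 (sell USD at bid) = CNY 1,030,382.89

Net profit: CNY 1,382.89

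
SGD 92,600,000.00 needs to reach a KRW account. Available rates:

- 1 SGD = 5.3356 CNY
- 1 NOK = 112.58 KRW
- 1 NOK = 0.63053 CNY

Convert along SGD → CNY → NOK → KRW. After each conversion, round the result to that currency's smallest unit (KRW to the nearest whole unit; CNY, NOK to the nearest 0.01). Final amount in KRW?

SGD 92,600,000.00 × 5.3356 = CNY 494,076,560.00
CNY 494,076,560.00 ÷ 0.63053 = NOK 783,589,297.89
NOK 783,589,297.89 × 112.58 = KRW 88,216,483,156

KRW 88,216,483,156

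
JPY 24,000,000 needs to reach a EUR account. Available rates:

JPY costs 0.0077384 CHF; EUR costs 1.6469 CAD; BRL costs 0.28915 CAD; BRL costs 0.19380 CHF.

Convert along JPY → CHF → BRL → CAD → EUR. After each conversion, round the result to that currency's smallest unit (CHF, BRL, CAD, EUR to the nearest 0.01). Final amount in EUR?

EUR 168,253.69

JPY 24,000,000 × 0.0077384 = CHF 185,721.60
CHF 185,721.60 ÷ 0.19380 = BRL 958,315.79
BRL 958,315.79 × 0.28915 = CAD 277,097.01
CAD 277,097.01 ÷ 1.6469 = EUR 168,253.69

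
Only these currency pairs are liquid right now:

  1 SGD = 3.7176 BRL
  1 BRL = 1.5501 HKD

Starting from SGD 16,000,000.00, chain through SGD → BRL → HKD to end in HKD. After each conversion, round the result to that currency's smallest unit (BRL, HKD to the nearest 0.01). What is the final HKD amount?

SGD 16,000,000.00 × 3.7176 = BRL 59,481,600.00
BRL 59,481,600.00 × 1.5501 = HKD 92,202,428.16

HKD 92,202,428.16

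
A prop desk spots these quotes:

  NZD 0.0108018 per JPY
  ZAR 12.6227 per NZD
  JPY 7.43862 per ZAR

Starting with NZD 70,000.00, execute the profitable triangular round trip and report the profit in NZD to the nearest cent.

Profit: NZD 996.81

Profitable loop is NZD → ZAR → JPY → NZD:
NZD 70,000.00 × 12.6227 = ZAR 883,589.00
ZAR 883,589.00 × 7.43862 = JPY 6,572,683
JPY 6,572,683 × 0.0108018 = NZD 70,996.81
Profit = NZD 70,996.81 − NZD 70,000.00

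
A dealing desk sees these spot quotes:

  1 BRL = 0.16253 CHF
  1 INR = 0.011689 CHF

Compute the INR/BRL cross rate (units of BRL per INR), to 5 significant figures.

INR/BRL = 0.071919

1 INR × 0.011689 = 0.011689 CHF
0.011689 CHF ÷ 0.16253 = 0.071919 BRL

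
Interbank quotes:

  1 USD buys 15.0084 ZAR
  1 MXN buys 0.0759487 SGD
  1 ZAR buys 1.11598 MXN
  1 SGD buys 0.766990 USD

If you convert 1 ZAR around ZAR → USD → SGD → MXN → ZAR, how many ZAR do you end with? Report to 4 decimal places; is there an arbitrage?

Around ZAR → USD → SGD → MXN → ZAR: 1 ÷ 15.0084 ÷ 0.766990 ÷ 0.0759487 ÷ 1.11598 = 1.024942
Product > 1; profitable direction is ZAR → USD → SGD → MXN → ZAR.

1.0249 (arbitrage exists)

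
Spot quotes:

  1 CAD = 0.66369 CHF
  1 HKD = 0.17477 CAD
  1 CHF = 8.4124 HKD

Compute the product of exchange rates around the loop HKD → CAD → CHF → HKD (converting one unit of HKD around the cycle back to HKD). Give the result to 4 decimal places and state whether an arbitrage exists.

Around HKD → CAD → CHF → HKD: 1 × 0.17477 × 0.66369 × 8.4124 = 0.975780
Product < 1; profitable direction is HKD → CHF → CAD → HKD.

0.9758 (arbitrage exists)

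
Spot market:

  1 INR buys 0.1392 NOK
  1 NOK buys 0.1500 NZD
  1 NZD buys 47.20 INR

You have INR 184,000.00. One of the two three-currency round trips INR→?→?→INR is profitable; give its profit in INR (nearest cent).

Profit: INR 2,700.44

Profitable loop is INR → NZD → NOK → INR:
INR 184,000.00 ÷ 47.20 = NZD 3,898.31
NZD 3,898.31 ÷ 0.1500 = NOK 25,988.70
NOK 25,988.70 ÷ 0.1392 = INR 186,700.44
Profit = INR 186,700.44 − INR 184,000.00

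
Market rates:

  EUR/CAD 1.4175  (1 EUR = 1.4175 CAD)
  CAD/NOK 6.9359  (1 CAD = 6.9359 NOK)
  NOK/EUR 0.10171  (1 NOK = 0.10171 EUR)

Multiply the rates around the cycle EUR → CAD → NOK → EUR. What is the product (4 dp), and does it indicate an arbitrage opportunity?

1.0000 (no arbitrage)

Around EUR → CAD → NOK → EUR: 1 × 1.4175 × 6.9359 × 0.10171 = 0.999976
Product ≈ 1 (deviation 0.002%, within rounding noise).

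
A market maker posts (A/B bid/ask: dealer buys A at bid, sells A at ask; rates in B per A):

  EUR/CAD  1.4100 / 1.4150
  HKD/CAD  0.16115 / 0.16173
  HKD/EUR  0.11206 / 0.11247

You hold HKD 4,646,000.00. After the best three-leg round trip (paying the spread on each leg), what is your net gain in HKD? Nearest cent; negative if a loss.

Net profit: HKD 58,531.50

Best loop HKD → CAD → EUR → HKD:
HKD 4,646,000.00 × 0.16115 (sell HKD at bid) = CAD 748,702.90
CAD 748,702.90 ÷ 1.4150 (buy EUR at ask) = EUR 529,118.66
EUR 529,118.66 ÷ 0.11247 (buy HKD at ask) = HKD 4,704,531.50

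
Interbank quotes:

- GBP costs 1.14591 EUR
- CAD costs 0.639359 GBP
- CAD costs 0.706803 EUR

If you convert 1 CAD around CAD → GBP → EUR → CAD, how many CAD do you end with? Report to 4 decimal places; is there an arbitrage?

1.0366 (arbitrage exists)

Around CAD → GBP → EUR → CAD: 1 × 0.639359 × 1.14591 ÷ 0.706803 = 1.036566
Product > 1; profitable direction is CAD → GBP → EUR → CAD.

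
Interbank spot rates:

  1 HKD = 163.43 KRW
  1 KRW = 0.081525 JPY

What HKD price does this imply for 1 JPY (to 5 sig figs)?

JPY/HKD = 0.075055

1 JPY ÷ 0.081525 = 12.2662 KRW
12.2662 KRW ÷ 163.43 = 0.0750546 HKD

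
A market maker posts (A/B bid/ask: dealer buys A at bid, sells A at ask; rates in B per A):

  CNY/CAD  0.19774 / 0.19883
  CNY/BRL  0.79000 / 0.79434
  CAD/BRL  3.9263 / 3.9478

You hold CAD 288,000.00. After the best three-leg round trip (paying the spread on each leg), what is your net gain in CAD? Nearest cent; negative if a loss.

Best loop CAD → CNY → BRL → CAD:
CAD 288,000.00 ÷ 0.19883 (buy CNY at ask) = CNY 1,448,473.57
CNY 1,448,473.57 × 0.79000 (sell CNY at bid) = BRL 1,144,294.12
BRL 1,144,294.12 ÷ 3.9478 (buy CAD at ask) = CAD 289,856.15

Net profit: CAD 1,856.15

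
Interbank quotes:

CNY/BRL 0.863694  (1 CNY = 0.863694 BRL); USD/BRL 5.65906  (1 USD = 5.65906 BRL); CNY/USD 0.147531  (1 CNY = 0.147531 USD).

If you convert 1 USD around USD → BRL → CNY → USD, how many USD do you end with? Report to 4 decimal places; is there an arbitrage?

Around USD → BRL → CNY → USD: 1 × 5.65906 ÷ 0.863694 × 0.147531 = 0.966646
Product < 1; profitable direction is USD → CNY → BRL → USD.

0.9666 (arbitrage exists)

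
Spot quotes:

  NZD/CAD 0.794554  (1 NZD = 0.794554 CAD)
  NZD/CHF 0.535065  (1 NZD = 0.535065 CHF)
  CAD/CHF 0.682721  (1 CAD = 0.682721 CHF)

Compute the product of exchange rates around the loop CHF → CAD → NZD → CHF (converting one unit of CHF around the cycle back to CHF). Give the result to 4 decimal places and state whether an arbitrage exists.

0.9864 (arbitrage exists)

Around CHF → CAD → NZD → CHF: 1 ÷ 0.682721 ÷ 0.794554 × 0.535065 = 0.986370
Product < 1; profitable direction is CHF → NZD → CAD → CHF.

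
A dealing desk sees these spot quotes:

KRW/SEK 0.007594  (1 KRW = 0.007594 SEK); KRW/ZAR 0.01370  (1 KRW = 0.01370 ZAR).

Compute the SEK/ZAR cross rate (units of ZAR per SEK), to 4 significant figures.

1 SEK ÷ 0.007594 = 131.683 KRW
131.683 KRW × 0.01370 = 1.80406 ZAR

SEK/ZAR = 1.804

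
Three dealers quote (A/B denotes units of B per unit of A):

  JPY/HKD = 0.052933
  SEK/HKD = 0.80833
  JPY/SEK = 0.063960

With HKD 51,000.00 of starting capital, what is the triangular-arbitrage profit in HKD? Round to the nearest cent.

Profitable loop is HKD → SEK → JPY → HKD:
HKD 51,000.00 ÷ 0.80833 = SEK 63,093.04
SEK 63,093.04 ÷ 0.063960 = JPY 986,445
JPY 986,445 × 0.052933 = HKD 52,215.51
Profit = HKD 52,215.51 − HKD 51,000.00

Profit: HKD 1,215.51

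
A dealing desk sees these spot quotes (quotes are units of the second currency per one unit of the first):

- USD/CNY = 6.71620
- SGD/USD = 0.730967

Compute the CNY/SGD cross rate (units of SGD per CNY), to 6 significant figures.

1 CNY ÷ 6.71620 = 0.148894 USD
0.148894 USD ÷ 0.730967 = 0.203694 SGD

CNY/SGD = 0.203694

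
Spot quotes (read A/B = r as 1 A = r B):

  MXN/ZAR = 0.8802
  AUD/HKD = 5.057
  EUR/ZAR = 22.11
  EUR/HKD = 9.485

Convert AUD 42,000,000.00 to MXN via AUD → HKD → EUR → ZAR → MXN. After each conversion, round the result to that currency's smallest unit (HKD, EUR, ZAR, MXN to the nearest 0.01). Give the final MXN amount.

MXN 562,486,737.84

AUD 42,000,000.00 × 5.057 = HKD 212,394,000.00
HKD 212,394,000.00 ÷ 9.485 = EUR 22,392,619.93
EUR 22,392,619.93 × 22.11 = ZAR 495,100,826.65
ZAR 495,100,826.65 ÷ 0.8802 = MXN 562,486,737.84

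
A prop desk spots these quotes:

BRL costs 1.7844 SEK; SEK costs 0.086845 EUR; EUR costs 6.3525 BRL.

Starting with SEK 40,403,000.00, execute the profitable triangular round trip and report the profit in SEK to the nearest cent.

Profit: SEK 639,320.33

Profitable loop is SEK → BRL → EUR → SEK:
SEK 40,403,000.00 ÷ 1.7844 = BRL 22,642,344.77
BRL 22,642,344.77 ÷ 6.3525 = EUR 3,564,320.31
EUR 3,564,320.31 ÷ 0.086845 = SEK 41,042,320.33
Profit = SEK 41,042,320.33 − SEK 40,403,000.00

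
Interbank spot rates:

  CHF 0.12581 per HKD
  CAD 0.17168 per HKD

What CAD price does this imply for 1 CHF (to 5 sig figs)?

CHF/CAD = 1.3646

1 CHF ÷ 0.12581 = 7.94849 HKD
7.94849 HKD × 0.17168 = 1.3646 CAD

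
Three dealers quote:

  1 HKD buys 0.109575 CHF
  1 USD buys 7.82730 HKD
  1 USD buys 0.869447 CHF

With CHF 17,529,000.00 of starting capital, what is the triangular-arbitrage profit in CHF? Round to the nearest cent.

Profitable loop is CHF → HKD → USD → CHF:
CHF 17,529,000.00 ÷ 0.109575 = HKD 159,972,621.49
HKD 159,972,621.49 ÷ 7.82730 = USD 20,437,778.22
USD 20,437,778.22 × 0.869447 = CHF 17,769,564.96
Profit = CHF 17,769,564.96 − CHF 17,529,000.00

Profit: CHF 240,564.96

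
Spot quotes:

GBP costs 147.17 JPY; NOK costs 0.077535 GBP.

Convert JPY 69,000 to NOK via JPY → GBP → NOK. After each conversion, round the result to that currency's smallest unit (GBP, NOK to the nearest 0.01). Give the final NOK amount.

NOK 6,046.95

JPY 69,000 ÷ 147.17 = GBP 468.85
GBP 468.85 ÷ 0.077535 = NOK 6,046.95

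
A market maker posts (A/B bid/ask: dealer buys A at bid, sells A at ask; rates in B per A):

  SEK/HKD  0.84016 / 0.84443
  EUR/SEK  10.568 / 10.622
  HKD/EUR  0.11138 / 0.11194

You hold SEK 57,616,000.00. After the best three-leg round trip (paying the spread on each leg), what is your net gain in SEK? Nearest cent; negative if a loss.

Net result: SEK -232,392.10 (no profitable arbitrage after spreads)

Best loop SEK → EUR → HKD → SEK:
SEK 57,616,000.00 ÷ 10.622 (buy EUR at ask) = EUR 5,424,213.90
EUR 5,424,213.90 ÷ 0.11194 (buy HKD at ask) = HKD 48,456,440.02
HKD 48,456,440.02 ÷ 0.84443 (buy SEK at ask) = SEK 57,383,607.90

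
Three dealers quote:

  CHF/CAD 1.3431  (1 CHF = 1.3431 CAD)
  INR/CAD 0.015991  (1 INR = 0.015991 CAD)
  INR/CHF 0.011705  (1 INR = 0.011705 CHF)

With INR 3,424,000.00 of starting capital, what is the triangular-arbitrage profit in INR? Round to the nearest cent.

Profitable loop is INR → CAD → CHF → INR:
INR 3,424,000.00 × 0.015991 = CAD 54,753.18
CAD 54,753.18 ÷ 1.3431 = CHF 40,766.28
CHF 40,766.28 ÷ 0.011705 = INR 3,482,808.63
Profit = INR 3,482,808.63 − INR 3,424,000.00

Profit: INR 58,808.63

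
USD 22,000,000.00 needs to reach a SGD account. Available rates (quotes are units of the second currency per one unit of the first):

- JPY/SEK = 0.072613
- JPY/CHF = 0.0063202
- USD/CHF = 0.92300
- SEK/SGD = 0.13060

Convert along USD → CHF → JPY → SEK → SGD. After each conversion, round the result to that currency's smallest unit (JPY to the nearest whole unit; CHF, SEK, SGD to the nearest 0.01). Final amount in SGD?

USD 22,000,000.00 × 0.92300 = CHF 20,306,000.00
CHF 20,306,000.00 ÷ 0.0063202 = JPY 3,212,873,010
JPY 3,212,873,010 × 0.072613 = SEK 233,296,347.88
SEK 233,296,347.88 × 0.13060 = SGD 30,468,503.03

SGD 30,468,503.03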